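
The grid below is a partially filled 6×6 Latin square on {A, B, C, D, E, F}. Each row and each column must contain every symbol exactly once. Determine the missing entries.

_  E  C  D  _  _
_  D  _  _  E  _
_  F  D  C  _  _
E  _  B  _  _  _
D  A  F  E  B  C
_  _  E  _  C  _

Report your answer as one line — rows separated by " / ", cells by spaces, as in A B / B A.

A E C D F B / C D A B E F / B F D C A E / E C B F D A / D A F E B C / F B E A C D

(r2,c3) = A
(r3,c5) = A
(r4,c2) = C
(r6,c2) = B
(r1,c5) = F
(r3,c1) = B
(r3,c6) = E
(r4,c5) = D
(r1,c1) = A
(r1,c6) = B
(r2,c6) = F
(r4,c6) = A
(r6,c1) = F
(r6,c4) = A
(r6,c6) = D
(r2,c1) = C
(r2,c4) = B
(r4,c4) = F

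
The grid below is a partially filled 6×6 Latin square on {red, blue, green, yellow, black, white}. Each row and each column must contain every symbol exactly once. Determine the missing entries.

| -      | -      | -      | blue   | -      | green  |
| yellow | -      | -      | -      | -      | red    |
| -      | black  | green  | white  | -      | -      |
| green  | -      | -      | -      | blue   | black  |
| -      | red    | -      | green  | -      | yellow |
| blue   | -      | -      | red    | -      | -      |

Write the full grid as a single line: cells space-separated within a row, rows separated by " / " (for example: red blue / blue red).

white yellow black blue red green / yellow blue white black green red / red black green white yellow blue / green white red yellow blue black / black red blue green white yellow / blue green yellow red black white

(r2,c4) = black
(r3,c1) = red
(r3,c5) = yellow
(r3,c6) = blue
(r4,c4) = yellow
(r6,c6) = white
(r4,c2) = white
(r4,c3) = red
(r1,c2) = yellow
(r6,c2) = green
(r6,c5) = black
(r2,c2) = blue
(r2,c3) = white
(r2,c5) = green
(r5,c5) = white
(r6,c3) = yellow
(r1,c3) = black
(r1,c5) = red
(r5,c1) = black
(r5,c3) = blue
(r1,c1) = white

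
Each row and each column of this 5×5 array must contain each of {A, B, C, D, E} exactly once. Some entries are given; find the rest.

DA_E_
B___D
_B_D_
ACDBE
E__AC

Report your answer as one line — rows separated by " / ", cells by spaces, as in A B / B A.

D A C E B / B E A C D / C B E D A / A C D B E / E D B A C

row 1 has {A,D,E}; column 5 has {C,D,E} — only B is left for (r1,c5).
row 2 has {B,D}; column 2 has {A,B,C} — only E is left for (r2,c2).
row 2 has {B,D,E}; column 4 has {A,B,D,E} — only C is left for (r2,c4).
row 3 has {B,D}; column 1 has {A,B,D,E} — only C is left for (r3,c1).
row 3 has {B,C,D}; column 5 has {B,C,D,E} — only A is left for (r3,c5).
row 5 has {A,C,E}; column 2 has {A,B,C,E} — only D is left for (r5,c2).
row 5 has {A,C,D,E}; column 3 has {D} — only B is left for (r5,c3).
row 1 has {A,B,D,E}; column 3 has {B,D} — only C is left for (r1,c3).
row 2 has {B,C,D,E}; column 3 has {B,C,D} — only A is left for (r2,c3).
row 3 has {A,B,C,D}; column 3 has {A,B,C,D} — only E is left for (r3,c3).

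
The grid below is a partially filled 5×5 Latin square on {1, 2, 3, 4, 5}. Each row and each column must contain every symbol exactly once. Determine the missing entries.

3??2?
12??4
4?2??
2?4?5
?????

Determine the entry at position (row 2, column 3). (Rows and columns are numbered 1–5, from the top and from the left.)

3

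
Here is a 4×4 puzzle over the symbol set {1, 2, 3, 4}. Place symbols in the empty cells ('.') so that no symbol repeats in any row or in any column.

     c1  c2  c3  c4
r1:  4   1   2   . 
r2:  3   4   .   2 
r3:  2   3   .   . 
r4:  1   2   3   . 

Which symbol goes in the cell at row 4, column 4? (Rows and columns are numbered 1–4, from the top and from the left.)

(r1,c4): row 1 has {1,2,4}; column 4 has {2}, so it must be 3.
(r2,c3): row 2 has {2,3,4}; column 3 has {2,3}, so it must be 1.
(r3,c3): row 3 has {2,3}; column 3 has {1,2,3}, so it must be 4.
(r3,c4): row 3 has {2,3,4}; column 4 has {2,3}, so it must be 1.
(r4,c4): row 4 has {1,2,3}; column 4 has {1,2,3}, so it must be 4.

4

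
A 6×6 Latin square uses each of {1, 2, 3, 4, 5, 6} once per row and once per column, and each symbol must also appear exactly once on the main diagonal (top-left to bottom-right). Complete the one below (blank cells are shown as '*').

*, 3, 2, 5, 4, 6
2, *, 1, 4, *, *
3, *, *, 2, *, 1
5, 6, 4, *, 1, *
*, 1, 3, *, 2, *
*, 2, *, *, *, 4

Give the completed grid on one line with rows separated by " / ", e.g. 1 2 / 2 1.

1 3 2 5 4 6 / 2 5 1 4 6 3 / 3 4 6 2 5 1 / 5 6 4 3 1 2 / 4 1 3 6 2 5 / 6 2 5 1 3 4

Cell (r1,c1): row 1 has {2,3,4,5,6}; column 1 has {2,3,5}; the diagonal has {2,4} → 1.
Cell (r2,c2): row 2 has {1,2,4}; column 2 has {1,2,3,6}; the diagonal has {1,2,4} → 5.
Cell (r2,c6): row 2 has {1,2,4,5}; column 6 has {1,4,6} → 3.
Cell (r3,c2): row 3 has {1,2,3}; column 2 has {1,2,3,5,6} → 4.
Cell (r3,c3): row 3 has {1,2,3,4}; column 3 has {1,2,3,4}; the diagonal has {1,2,4,5} → 6.
Cell (r3,c5): row 3 has {1,2,3,4,6}; column 5 has {1,2,4} → 5.
Cell (r4,c4): row 4 has {1,4,5,6}; column 4 has {2,4,5}; the diagonal has {1,2,4,5,6} → 3.
Cell (r4,c6): row 4 has {1,3,4,5,6}; column 6 has {1,3,4,6} → 2.
Cell (r5,c4): row 5 has {1,2,3}; column 4 has {2,3,4,5} → 6.
Cell (r5,c6): row 5 has {1,2,3,6}; column 6 has {1,2,3,4,6} → 5.
Cell (r6,c1): row 6 has {2,4}; column 1 has {1,2,3,5} → 6.
Cell (r6,c3): row 6 has {2,4,6}; column 3 has {1,2,3,4,6} → 5.
Cell (r6,c4): row 6 has {2,4,5,6}; column 4 has {2,3,4,5,6} → 1.
Cell (r6,c5): row 6 has {1,2,4,5,6}; column 5 has {1,2,4,5} → 3.
Cell (r2,c5): row 2 has {1,2,3,4,5}; column 5 has {1,2,3,4,5} → 6.
Cell (r5,c1): row 5 has {1,2,3,5,6}; column 1 has {1,2,3,5,6} → 4.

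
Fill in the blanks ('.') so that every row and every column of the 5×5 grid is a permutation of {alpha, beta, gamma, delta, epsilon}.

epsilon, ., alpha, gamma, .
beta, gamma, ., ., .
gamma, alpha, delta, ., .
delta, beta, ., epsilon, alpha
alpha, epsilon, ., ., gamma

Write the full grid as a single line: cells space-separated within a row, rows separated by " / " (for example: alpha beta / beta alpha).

epsilon delta alpha gamma beta / beta gamma epsilon alpha delta / gamma alpha delta beta epsilon / delta beta gamma epsilon alpha / alpha epsilon beta delta gamma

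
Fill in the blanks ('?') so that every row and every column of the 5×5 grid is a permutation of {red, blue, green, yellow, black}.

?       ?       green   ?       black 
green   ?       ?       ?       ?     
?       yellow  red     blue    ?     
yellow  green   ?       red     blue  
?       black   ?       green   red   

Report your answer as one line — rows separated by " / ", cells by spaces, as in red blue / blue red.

red blue green yellow black / green red blue black yellow / black yellow red blue green / yellow green black red blue / blue black yellow green red

(r1,c4): row 1 has {green,black}; column 4 has {red,blue,green}, so it must be yellow.
(r2,c4): row 2 has {green}; column 4 has {red,blue,green,yellow}, so it must be black.
(r2,c5): row 2 has {green,black}; column 5 has {red,blue,black}, so it must be yellow.
(r3,c1): row 3 has {red,blue,yellow}; column 1 has {green,yellow}, so it must be black.
(r3,c5): row 3 has {red,blue,yellow,black}; column 5 has {red,blue,yellow,black}, so it must be green.
(r4,c3): row 4 has {red,blue,green,yellow}; column 3 has {red,green}, so it must be black.
(r5,c1): row 5 has {red,green,black}; column 1 has {green,yellow,black}, so it must be blue.
(r5,c3): row 5 has {red,blue,green,black}; column 3 has {red,green,black}, so it must be yellow.
(r1,c1): row 1 has {green,yellow,black}; column 1 has {blue,green,yellow,black}, so it must be red.
(r1,c2): row 1 has {red,green,yellow,black}; column 2 has {green,yellow,black}, so it must be blue.
(r2,c2): row 2 has {green,yellow,black}; column 2 has {blue,green,yellow,black}, so it must be red.
(r2,c3): row 2 has {red,green,yellow,black}; column 3 has {red,green,yellow,black}, so it must be blue.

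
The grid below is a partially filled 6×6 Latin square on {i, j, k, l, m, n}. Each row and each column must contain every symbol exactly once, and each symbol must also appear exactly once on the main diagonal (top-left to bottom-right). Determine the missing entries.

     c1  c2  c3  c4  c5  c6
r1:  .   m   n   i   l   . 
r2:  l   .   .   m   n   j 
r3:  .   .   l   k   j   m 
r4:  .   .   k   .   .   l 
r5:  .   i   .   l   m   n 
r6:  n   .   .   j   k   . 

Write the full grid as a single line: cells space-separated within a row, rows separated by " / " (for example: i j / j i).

j m n i l k / l k i m n j / i n l k j m / m j k n i l / k i j l m n / n l m j k i

row 1 has {i,l,m,n}; column 6 has {j,l,m,n} — only k is left for (r1,c6).
row 2 has {j,l,m,n}; column 2 has {i,m}; the diagonal has {l,m} — only k is left for (r2,c2).
row 2 has {j,k,l,m,n}; column 3 has {k,l,n} — only i is left for (r2,c3).
row 3 has {j,k,l,m}; column 1 has {l,n} — only i is left for (r3,c1).
row 3 has {i,j,k,l,m}; column 2 has {i,k,m} — only n is left for (r3,c2).
row 4 has {k,l}; column 2 has {i,k,m,n} — only j is left for (r4,c2).
row 4 has {j,k,l}; column 4 has {i,j,k,l,m}; the diagonal has {k,l,m} — only n is left for (r4,c4).
row 4 has {j,k,l,n}; column 5 has {j,k,l,m,n} — only i is left for (r4,c5).
row 5 has {i,l,m,n}; column 3 has {i,k,l,n} — only j is left for (r5,c3).
row 6 has {j,k,n}; column 2 has {i,j,k,m,n} — only l is left for (r6,c2).
row 6 has {j,k,l,n}; column 3 has {i,j,k,l,n} — only m is left for (r6,c3).
row 6 has {j,k,l,m,n}; column 6 has {j,k,l,m,n}; the diagonal has {k,l,m,n} — only i is left for (r6,c6).
row 1 has {i,k,l,m,n}; column 1 has {i,l,n}; the diagonal has {i,k,l,m,n} — only j is left for (r1,c1).
row 4 has {i,j,k,l,n}; column 1 has {i,j,l,n} — only m is left for (r4,c1).
row 5 has {i,j,l,m,n}; column 1 has {i,j,l,m,n} — only k is left for (r5,c1).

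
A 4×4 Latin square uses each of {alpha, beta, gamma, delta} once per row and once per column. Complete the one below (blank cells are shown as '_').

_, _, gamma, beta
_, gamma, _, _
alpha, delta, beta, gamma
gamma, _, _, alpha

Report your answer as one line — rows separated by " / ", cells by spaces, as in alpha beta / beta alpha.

delta alpha gamma beta / beta gamma alpha delta / alpha delta beta gamma / gamma beta delta alpha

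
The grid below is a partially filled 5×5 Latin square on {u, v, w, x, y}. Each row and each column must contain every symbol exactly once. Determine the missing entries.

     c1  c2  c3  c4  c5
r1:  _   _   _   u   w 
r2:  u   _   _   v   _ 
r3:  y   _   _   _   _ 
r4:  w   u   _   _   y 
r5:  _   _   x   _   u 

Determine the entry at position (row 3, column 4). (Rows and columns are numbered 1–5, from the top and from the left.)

At row 2, column 5: row 2 has {u,v}; column 5 has {u,w,y}; that leaves x.
At row 3, column 5: row 3 has {y}; column 5 has {u,w,x,y}; that leaves v.
At row 4, column 3: row 4 has {u,w,y}; column 3 has {x}; that leaves v.
At row 4, column 4: row 4 has {u,v,w,y}; column 4 has {u,v}; that leaves x.
At row 5, column 1: row 5 has {u,x}; column 1 has {u,w,y}; that leaves v.
At row 1, column 1: row 1 has {u,w}; column 1 has {u,v,w,y}; that leaves x.
At row 1, column 3: row 1 has {u,w,x}; column 3 has {v,x}; that leaves y.
At row 2, column 3: row 2 has {u,v,x}; column 3 has {v,x,y}; that leaves w.
At row 3, column 3: row 3 has {v,y}; column 3 has {v,w,x,y}; that leaves u.
At row 3, column 4: row 3 has {u,v,y}; column 4 has {u,v,x}; that leaves w.

w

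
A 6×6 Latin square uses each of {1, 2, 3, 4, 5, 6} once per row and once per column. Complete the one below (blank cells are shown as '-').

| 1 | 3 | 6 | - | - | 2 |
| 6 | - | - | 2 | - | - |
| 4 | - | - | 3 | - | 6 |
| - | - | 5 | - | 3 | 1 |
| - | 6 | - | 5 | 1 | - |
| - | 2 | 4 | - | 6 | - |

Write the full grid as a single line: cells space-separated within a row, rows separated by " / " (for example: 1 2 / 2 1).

At row 1, column 4: row 1 has {1,2,3,6}; column 4 has {2,3,5}; that leaves 4.
At row 1, column 5: row 1 has {1,2,3,4,6}; column 5 has {1,3,6}; that leaves 5.
At row 2, column 5: row 2 has {2,6}; column 5 has {1,3,5,6}; that leaves 4.
At row 3, column 5: row 3 has {3,4,6}; column 5 has {1,3,4,5,6}; that leaves 2.
At row 4, column 1: row 4 has {1,3,5}; column 1 has {1,4,6}; that leaves 2.
At row 4, column 2: row 4 has {1,2,3,5}; column 2 has {2,3,6}; that leaves 4.
At row 4, column 4: row 4 has {1,2,3,4,5}; column 4 has {2,3,4,5}; that leaves 6.
At row 5, column 1: row 5 has {1,5,6}; column 1 has {1,2,4,6}; that leaves 3.
At row 5, column 3: row 5 has {1,3,5,6}; column 3 has {4,5,6}; that leaves 2.
At row 5, column 6: row 5 has {1,2,3,5,6}; column 6 has {1,2,6}; that leaves 4.
At row 6, column 1: row 6 has {2,4,6}; column 1 has {1,2,3,4,6}; that leaves 5.
At row 6, column 4: row 6 has {2,4,5,6}; column 4 has {2,3,4,5,6}; that leaves 1.
At row 6, column 6: row 6 has {1,2,4,5,6}; column 6 has {1,2,4,6}; that leaves 3.
At row 2, column 6: row 2 has {2,4,6}; column 6 has {1,2,3,4,6}; that leaves 5.
At row 3, column 3: row 3 has {2,3,4,6}; column 3 has {2,4,5,6}; that leaves 1.
At row 2, column 2: row 2 has {2,4,5,6}; column 2 has {2,3,4,6}; that leaves 1.
At row 2, column 3: row 2 has {1,2,4,5,6}; column 3 has {1,2,4,5,6}; that leaves 3.
At row 3, column 2: row 3 has {1,2,3,4,6}; column 2 has {1,2,3,4,6}; that leaves 5.

1 3 6 4 5 2 / 6 1 3 2 4 5 / 4 5 1 3 2 6 / 2 4 5 6 3 1 / 3 6 2 5 1 4 / 5 2 4 1 6 3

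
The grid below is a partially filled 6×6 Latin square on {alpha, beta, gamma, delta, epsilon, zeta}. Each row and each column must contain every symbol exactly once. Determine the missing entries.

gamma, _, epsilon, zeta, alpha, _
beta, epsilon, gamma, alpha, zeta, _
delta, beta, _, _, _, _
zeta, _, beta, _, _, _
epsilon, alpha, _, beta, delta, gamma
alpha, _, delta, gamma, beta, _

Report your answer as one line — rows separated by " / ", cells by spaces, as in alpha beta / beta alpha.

(r1,c2) = delta
(r1,c6) = beta
(r2,c6) = delta
(r3,c4) = epsilon
(r3,c5) = gamma
(r4,c2) = gamma
(r4,c4) = delta
(r4,c5) = epsilon
(r4,c6) = alpha
(r5,c3) = zeta
(r6,c2) = zeta
(r6,c6) = epsilon
(r3,c3) = alpha
(r3,c6) = zeta

gamma delta epsilon zeta alpha beta / beta epsilon gamma alpha zeta delta / delta beta alpha epsilon gamma zeta / zeta gamma beta delta epsilon alpha / epsilon alpha zeta beta delta gamma / alpha zeta delta gamma beta epsilon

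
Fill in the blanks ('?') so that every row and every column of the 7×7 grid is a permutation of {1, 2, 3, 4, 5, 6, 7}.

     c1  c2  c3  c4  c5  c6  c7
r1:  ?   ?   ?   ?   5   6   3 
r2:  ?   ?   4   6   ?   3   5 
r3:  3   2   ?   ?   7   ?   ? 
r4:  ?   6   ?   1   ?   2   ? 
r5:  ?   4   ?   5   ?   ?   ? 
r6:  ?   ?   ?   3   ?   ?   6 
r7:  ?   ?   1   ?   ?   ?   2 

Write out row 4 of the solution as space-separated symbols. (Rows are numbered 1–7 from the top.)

7 6 5 1 3 2 4

(r3,c4) = 4
(r3,c7) = 1
(r5,c7) = 7
(r7,c4) = 7
(r1,c4) = 2
(r3,c6) = 5
(r4,c7) = 4
(r5,c6) = 1
(r7,c6) = 4
(r1,c3) = 7
(r3,c3) = 6
(r4,c5) = 3
(r6,c6) = 7
(r7,c5) = 6
(r1,c2) = 1
(r2,c2) = 7
(r4,c3) = 5
(r5,c5) = 2
(r6,c2) = 5
(r6,c3) = 2
(r7,c1) = 5
(r7,c2) = 3
(r1,c1) = 4
(r2,c5) = 1
(r4,c1) = 7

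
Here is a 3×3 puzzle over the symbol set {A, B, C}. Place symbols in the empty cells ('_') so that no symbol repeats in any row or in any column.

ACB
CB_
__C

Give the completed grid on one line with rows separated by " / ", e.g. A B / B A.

A C B / C B A / B A C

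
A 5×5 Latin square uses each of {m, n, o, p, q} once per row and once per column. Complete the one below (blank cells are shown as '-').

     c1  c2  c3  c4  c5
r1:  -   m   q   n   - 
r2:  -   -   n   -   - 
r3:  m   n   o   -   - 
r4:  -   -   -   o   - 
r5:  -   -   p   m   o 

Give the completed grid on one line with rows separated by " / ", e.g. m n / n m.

o m q n p / p o n q m / m n o p q / q p m o n / n q p m o

Cell (r1,c5): row 1 has {m,n,q}; column 5 has {o} → p.
Cell (r3,c5): row 3 has {m,n,o}; column 5 has {o,p} → q.
Cell (r4,c3): row 4 has {o}; column 3 has {n,o,p,q} → m.
Cell (r4,c5): row 4 has {m,o}; column 5 has {o,p,q} → n.
Cell (r5,c2): row 5 has {m,o,p}; column 2 has {m,n} → q.
Cell (r1,c1): row 1 has {m,n,p,q}; column 1 has {m} → o.
Cell (r2,c5): row 2 has {n}; column 5 has {n,o,p,q} → m.
Cell (r3,c4): row 3 has {m,n,o,q}; column 4 has {m,n,o} → p.
Cell (r4,c2): row 4 has {m,n,o}; column 2 has {m,n,q} → p.
Cell (r5,c1): row 5 has {m,o,p,q}; column 1 has {m,o} → n.
Cell (r2,c2): row 2 has {m,n}; column 2 has {m,n,p,q} → o.
Cell (r2,c4): row 2 has {m,n,o}; column 4 has {m,n,o,p} → q.
Cell (r4,c1): row 4 has {m,n,o,p}; column 1 has {m,n,o} → q.
Cell (r2,c1): row 2 has {m,n,o,q}; column 1 has {m,n,o,q} → p.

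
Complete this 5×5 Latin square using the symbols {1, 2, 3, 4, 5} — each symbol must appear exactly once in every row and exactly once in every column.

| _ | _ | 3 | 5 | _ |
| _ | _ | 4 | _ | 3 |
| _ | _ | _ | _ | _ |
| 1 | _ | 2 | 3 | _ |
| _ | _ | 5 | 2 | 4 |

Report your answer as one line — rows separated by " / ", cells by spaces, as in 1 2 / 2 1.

(r2,c4): row 2 has {3,4}; column 4 has {2,3,5}, so it must be 1.
(r3,c3): row 3 is empty so far; column 3 has {2,3,4,5}, so it must be 1.
(r3,c4): row 3 has {1}; column 4 has {1,2,3,5}, so it must be 4.
(r4,c5): row 4 has {1,2,3}; column 5 has {3,4}, so it must be 5.
(r5,c1): row 5 has {2,4,5}; column 1 has {1}, so it must be 3.
(r5,c2): row 5 has {2,3,4,5}; column 2 is empty so far, so it must be 1.
(r3,c5): row 3 has {1,4}; column 5 has {3,4,5}, so it must be 2.
(r4,c2): row 4 has {1,2,3,5}; column 2 has {1}, so it must be 4.
(r1,c2): row 1 has {3,5}; column 2 has {1,4}, so it must be 2.
(r1,c5): row 1 has {2,3,5}; column 5 has {2,3,4,5}, so it must be 1.
(r2,c2): row 2 has {1,3,4}; column 2 has {1,2,4}, so it must be 5.
(r3,c1): row 3 has {1,2,4}; column 1 has {1,3}, so it must be 5.
(r3,c2): row 3 has {1,2,4,5}; column 2 has {1,2,4,5}, so it must be 3.
(r1,c1): row 1 has {1,2,3,5}; column 1 has {1,3,5}, so it must be 4.
(r2,c1): row 2 has {1,3,4,5}; column 1 has {1,3,4,5}, so it must be 2.

4 2 3 5 1 / 2 5 4 1 3 / 5 3 1 4 2 / 1 4 2 3 5 / 3 1 5 2 4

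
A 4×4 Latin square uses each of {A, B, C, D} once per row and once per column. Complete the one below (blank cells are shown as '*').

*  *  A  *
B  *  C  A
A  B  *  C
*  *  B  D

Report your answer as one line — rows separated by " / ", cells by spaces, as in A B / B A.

(r1,c4) = B
(r2,c2) = D
(r3,c3) = D
(r4,c1) = C
(r4,c2) = A
(r1,c1) = D
(r1,c2) = C

D C A B / B D C A / A B D C / C A B D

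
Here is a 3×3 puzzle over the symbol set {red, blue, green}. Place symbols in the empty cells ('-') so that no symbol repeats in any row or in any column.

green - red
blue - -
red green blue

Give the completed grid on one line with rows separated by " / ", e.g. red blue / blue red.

(r1,c2) = blue
(r2,c2) = red
(r2,c3) = green

green blue red / blue red green / red green blue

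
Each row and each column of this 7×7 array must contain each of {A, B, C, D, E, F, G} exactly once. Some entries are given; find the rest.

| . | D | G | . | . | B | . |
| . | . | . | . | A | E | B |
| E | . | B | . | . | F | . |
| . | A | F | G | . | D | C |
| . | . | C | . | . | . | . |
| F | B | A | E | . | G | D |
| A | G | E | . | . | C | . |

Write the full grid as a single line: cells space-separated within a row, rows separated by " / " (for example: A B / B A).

C D G A F B E / G F D C A E B / E C B D G F A / B A F G E D C / D E C F B A G / F B A E C G D / A G E B D C F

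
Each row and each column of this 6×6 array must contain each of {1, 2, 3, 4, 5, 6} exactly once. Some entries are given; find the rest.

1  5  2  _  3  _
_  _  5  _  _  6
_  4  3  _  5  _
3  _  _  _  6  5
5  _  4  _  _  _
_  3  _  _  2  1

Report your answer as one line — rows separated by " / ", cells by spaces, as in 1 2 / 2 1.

1 5 2 6 3 4 / 2 1 5 3 4 6 / 6 4 3 1 5 2 / 3 2 1 4 6 5 / 5 6 4 2 1 3 / 4 3 6 5 2 1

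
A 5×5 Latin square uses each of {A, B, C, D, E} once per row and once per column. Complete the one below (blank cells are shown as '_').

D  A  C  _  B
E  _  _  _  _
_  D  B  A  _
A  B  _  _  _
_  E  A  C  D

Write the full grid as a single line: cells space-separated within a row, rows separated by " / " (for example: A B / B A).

D A C E B / E C D B A / C D B A E / A B E D C / B E A C D

At row 1, column 4: row 1 has {A,B,C,D}; column 4 has {A,C}; that leaves E.
At row 2, column 2: row 2 has {E}; column 2 has {A,B,D,E}; that leaves C.
At row 2, column 3: row 2 has {C,E}; column 3 has {A,B,C}; that leaves D.
At row 2, column 4: row 2 has {C,D,E}; column 4 has {A,C,E}; that leaves B.
At row 2, column 5: row 2 has {B,C,D,E}; column 5 has {B,D}; that leaves A.
At row 3, column 1: row 3 has {A,B,D}; column 1 has {A,D,E}; that leaves C.
At row 3, column 5: row 3 has {A,B,C,D}; column 5 has {A,B,D}; that leaves E.
At row 4, column 3: row 4 has {A,B}; column 3 has {A,B,C,D}; that leaves E.
At row 4, column 4: row 4 has {A,B,E}; column 4 has {A,B,C,E}; that leaves D.
At row 4, column 5: row 4 has {A,B,D,E}; column 5 has {A,B,D,E}; that leaves C.
At row 5, column 1: row 5 has {A,C,D,E}; column 1 has {A,C,D,E}; that leaves B.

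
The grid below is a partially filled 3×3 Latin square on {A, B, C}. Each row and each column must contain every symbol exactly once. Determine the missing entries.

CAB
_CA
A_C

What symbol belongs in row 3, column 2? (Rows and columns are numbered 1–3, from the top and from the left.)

B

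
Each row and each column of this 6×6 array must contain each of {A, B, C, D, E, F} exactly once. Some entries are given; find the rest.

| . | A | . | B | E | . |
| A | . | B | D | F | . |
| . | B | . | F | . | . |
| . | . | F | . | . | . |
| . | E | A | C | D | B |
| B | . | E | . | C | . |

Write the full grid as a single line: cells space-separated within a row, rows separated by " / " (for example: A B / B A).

(r2,c2) = C
(r2,c6) = E
(r3,c5) = A
(r4,c2) = D
(r4,c5) = B
(r5,c1) = F
(r6,c2) = F
(r6,c4) = A
(r6,c6) = D
(r3,c6) = C
(r4,c4) = E
(r4,c6) = A
(r1,c6) = F
(r3,c3) = D
(r4,c1) = C
(r1,c1) = D
(r1,c3) = C
(r3,c1) = E

D A C B E F / A C B D F E / E B D F A C / C D F E B A / F E A C D B / B F E A C D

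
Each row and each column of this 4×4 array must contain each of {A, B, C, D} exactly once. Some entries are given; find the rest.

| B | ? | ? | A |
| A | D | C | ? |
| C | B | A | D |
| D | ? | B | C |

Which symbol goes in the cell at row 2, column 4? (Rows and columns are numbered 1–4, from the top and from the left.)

Cell (r1,c2): row 1 has {A,B}; column 2 has {B,D} → C.
Cell (r1,c3): row 1 has {A,B,C}; column 3 has {A,B,C} → D.
Cell (r2,c4): row 2 has {A,C,D}; column 4 has {A,C,D} → B.

B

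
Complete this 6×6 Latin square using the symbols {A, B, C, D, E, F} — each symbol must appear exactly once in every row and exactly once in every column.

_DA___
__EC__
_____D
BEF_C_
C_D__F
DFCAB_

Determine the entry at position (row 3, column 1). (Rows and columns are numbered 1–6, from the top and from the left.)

A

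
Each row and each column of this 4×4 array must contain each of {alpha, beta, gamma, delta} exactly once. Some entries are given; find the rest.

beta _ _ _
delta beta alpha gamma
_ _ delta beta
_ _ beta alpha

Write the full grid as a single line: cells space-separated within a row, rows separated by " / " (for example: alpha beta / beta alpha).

(r1,c3) = gamma
(r1,c4) = delta
(r4,c1) = gamma
(r4,c2) = delta
(r1,c2) = alpha
(r3,c1) = alpha
(r3,c2) = gamma

beta alpha gamma delta / delta beta alpha gamma / alpha gamma delta beta / gamma delta beta alpha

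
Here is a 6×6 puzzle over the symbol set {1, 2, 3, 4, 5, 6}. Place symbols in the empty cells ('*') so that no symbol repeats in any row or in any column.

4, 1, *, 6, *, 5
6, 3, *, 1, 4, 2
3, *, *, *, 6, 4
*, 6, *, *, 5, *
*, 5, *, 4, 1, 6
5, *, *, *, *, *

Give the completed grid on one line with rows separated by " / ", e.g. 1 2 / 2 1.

4 1 2 6 3 5 / 6 3 5 1 4 2 / 3 2 1 5 6 4 / 1 6 4 2 5 3 / 2 5 3 4 1 6 / 5 4 6 3 2 1

(r2,c3) = 5
(r3,c2) = 2
(r3,c3) = 1
(r3,c4) = 5
(r5,c1) = 2
(r5,c3) = 3
(r6,c2) = 4
(r1,c3) = 2
(r1,c5) = 3
(r4,c1) = 1
(r4,c3) = 4
(r4,c6) = 3
(r6,c3) = 6
(r6,c5) = 2
(r6,c6) = 1
(r4,c4) = 2
(r6,c4) = 3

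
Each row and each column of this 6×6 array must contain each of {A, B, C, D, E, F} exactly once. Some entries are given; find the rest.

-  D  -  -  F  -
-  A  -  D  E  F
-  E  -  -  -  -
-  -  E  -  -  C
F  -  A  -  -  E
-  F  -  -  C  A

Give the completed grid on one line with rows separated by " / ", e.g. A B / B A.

Cell (r1,c6): row 1 has {D,F}; column 6 has {A,C,E,F} → B.
Cell (r3,c6): row 3 has {E}; column 6 has {A,B,C,E,F} → D.
Cell (r4,c2): row 4 has {C,E}; column 2 has {A,D,E,F} → B.
Cell (r5,c2): row 5 has {A,E,F}; column 2 has {A,B,D,E,F} → C.
Cell (r5,c4): row 5 has {A,C,E,F}; column 4 has {D} → B.
Cell (r5,c5): row 5 has {A,B,C,E,F}; column 5 has {C,E,F} → D.
Cell (r6,c4): row 6 has {A,C,F}; column 4 has {B,D} → E.
Cell (r1,c3): row 1 has {B,D,F}; column 3 has {A,E} → C.
Cell (r1,c4): row 1 has {B,C,D,F}; column 4 has {B,D,E} → A.
Cell (r2,c3): row 2 has {A,D,E,F}; column 3 has {A,C,E} → B.
Cell (r3,c3): row 3 has {D,E}; column 3 has {A,B,C,E} → F.
Cell (r3,c4): row 3 has {D,E,F}; column 4 has {A,B,D,E} → C.
Cell (r4,c4): row 4 has {B,C,E}; column 4 has {A,B,C,D,E} → F.
Cell (r4,c5): row 4 has {B,C,E,F}; column 5 has {C,D,E,F} → A.
Cell (r6,c3): row 6 has {A,C,E,F}; column 3 has {A,B,C,E,F} → D.
Cell (r1,c1): row 1 has {A,B,C,D,F}; column 1 has {F} → E.
Cell (r2,c1): row 2 has {A,B,D,E,F}; column 1 has {E,F} → C.
Cell (r3,c5): row 3 has {C,D,E,F}; column 5 has {A,C,D,E,F} → B.
Cell (r4,c1): row 4 has {A,B,C,E,F}; column 1 has {C,E,F} → D.
Cell (r6,c1): row 6 has {A,C,D,E,F}; column 1 has {C,D,E,F} → B.
Cell (r3,c1): row 3 has {B,C,D,E,F}; column 1 has {B,C,D,E,F} → A.

E D C A F B / C A B D E F / A E F C B D / D B E F A C / F C A B D E / B F D E C A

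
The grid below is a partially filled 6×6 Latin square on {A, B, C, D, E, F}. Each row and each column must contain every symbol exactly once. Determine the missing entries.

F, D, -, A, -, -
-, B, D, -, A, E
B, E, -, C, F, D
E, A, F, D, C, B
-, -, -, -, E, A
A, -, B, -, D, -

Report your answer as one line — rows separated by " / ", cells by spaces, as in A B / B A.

F D E A B C / C B D F A E / B E A C F D / E A F D C B / D F C B E A / A C B E D F

Cell (r1,c5): row 1 has {A,D,F}; column 5 has {A,C,D,E,F} → B.
Cell (r1,c6): row 1 has {A,B,D,F}; column 6 has {A,B,D,E} → C.
Cell (r2,c1): row 2 has {A,B,D,E}; column 1 has {A,B,E,F} → C.
Cell (r2,c4): row 2 has {A,B,C,D,E}; column 4 has {A,C,D} → F.
Cell (r3,c3): row 3 has {B,C,D,E,F}; column 3 has {B,D,F} → A.
Cell (r5,c1): row 5 has {A,E}; column 1 has {A,B,C,E,F} → D.
Cell (r5,c3): row 5 has {A,D,E}; column 3 has {A,B,D,F} → C.
Cell (r5,c4): row 5 has {A,C,D,E}; column 4 has {A,C,D,F} → B.
Cell (r6,c4): row 6 has {A,B,D}; column 4 has {A,B,C,D,F} → E.
Cell (r6,c6): row 6 has {A,B,D,E}; column 6 has {A,B,C,D,E} → F.
Cell (r1,c3): row 1 has {A,B,C,D,F}; column 3 has {A,B,C,D,F} → E.
Cell (r5,c2): row 5 has {A,B,C,D,E}; column 2 has {A,B,D,E} → F.
Cell (r6,c2): row 6 has {A,B,D,E,F}; column 2 has {A,B,D,E,F} → C.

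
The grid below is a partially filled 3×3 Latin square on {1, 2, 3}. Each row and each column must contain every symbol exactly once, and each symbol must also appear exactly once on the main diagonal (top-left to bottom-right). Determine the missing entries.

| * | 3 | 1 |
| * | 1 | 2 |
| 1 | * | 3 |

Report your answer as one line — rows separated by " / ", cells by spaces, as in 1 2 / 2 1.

2 3 1 / 3 1 2 / 1 2 3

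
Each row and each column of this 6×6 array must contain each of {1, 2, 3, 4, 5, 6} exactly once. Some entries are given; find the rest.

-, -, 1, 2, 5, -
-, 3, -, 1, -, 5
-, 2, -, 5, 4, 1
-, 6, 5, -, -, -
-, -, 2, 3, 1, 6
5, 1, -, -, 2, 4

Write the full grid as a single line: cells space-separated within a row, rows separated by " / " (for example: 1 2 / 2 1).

6 4 1 2 5 3 / 2 3 4 1 6 5 / 3 2 6 5 4 1 / 1 6 5 4 3 2 / 4 5 2 3 1 6 / 5 1 3 6 2 4

row 1 has {1,2,5}; column 2 has {1,2,3,6} — only 4 is left for (r1,c2).
row 1 has {1,2,4,5}; column 6 has {1,4,5,6} — only 3 is left for (r1,c6).
row 2 has {1,3,5}; column 5 has {1,2,4,5} — only 6 is left for (r2,c5).
row 4 has {5,6}; column 4 has {1,2,3,5} — only 4 is left for (r4,c4).
row 4 has {4,5,6}; column 5 has {1,2,4,5,6} — only 3 is left for (r4,c5).
row 4 has {3,4,5,6}; column 6 has {1,3,4,5,6} — only 2 is left for (r4,c6).
row 5 has {1,2,3,6}; column 1 has {5} — only 4 is left for (r5,c1).
row 5 has {1,2,3,4,6}; column 2 has {1,2,3,4,6} — only 5 is left for (r5,c2).
row 6 has {1,2,4,5}; column 4 has {1,2,3,4,5} — only 6 is left for (r6,c4).
row 1 has {1,2,3,4,5}; column 1 has {4,5} — only 6 is left for (r1,c1).
row 2 has {1,3,5,6}; column 1 has {4,5,6} — only 2 is left for (r2,c1).
row 2 has {1,2,3,5,6}; column 3 has {1,2,5} — only 4 is left for (r2,c3).
row 3 has {1,2,4,5}; column 1 has {2,4,5,6} — only 3 is left for (r3,c1).
row 3 has {1,2,3,4,5}; column 3 has {1,2,4,5} — only 6 is left for (r3,c3).
row 4 has {2,3,4,5,6}; column 1 has {2,3,4,5,6} — only 1 is left for (r4,c1).
row 6 has {1,2,4,5,6}; column 3 has {1,2,4,5,6} — only 3 is left for (r6,c3).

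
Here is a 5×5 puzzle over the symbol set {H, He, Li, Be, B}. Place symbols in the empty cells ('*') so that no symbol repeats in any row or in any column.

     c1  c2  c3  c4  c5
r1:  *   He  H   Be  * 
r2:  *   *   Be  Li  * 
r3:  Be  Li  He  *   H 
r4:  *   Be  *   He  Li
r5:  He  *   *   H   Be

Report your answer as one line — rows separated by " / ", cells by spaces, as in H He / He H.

Li He H Be B / B H Be Li He / Be Li He B H / H Be B He Li / He B Li H Be

row 1 has {H,He,Be}; column 5 has {H,Li,Be} — only B is left for (r1,c5).
row 2 has {Li,Be}; column 5 has {H,Li,Be,B} — only He is left for (r2,c5).
row 3 has {H,He,Li,Be}; column 4 has {H,He,Li,Be} — only B is left for (r3,c4).
row 4 has {He,Li,Be}; column 3 has {H,He,Be} — only B is left for (r4,c3).
row 5 has {H,He,Be}; column 2 has {He,Li,Be} — only B is left for (r5,c2).
row 5 has {H,He,Be,B}; column 3 has {H,He,Be,B} — only Li is left for (r5,c3).
row 1 has {H,He,Be,B}; column 1 has {He,Be} — only Li is left for (r1,c1).
row 2 has {He,Li,Be}; column 2 has {He,Li,Be,B} — only H is left for (r2,c2).
row 4 has {He,Li,Be,B}; column 1 has {He,Li,Be} — only H is left for (r4,c1).
row 2 has {H,He,Li,Be}; column 1 has {H,He,Li,Be} — only B is left for (r2,c1).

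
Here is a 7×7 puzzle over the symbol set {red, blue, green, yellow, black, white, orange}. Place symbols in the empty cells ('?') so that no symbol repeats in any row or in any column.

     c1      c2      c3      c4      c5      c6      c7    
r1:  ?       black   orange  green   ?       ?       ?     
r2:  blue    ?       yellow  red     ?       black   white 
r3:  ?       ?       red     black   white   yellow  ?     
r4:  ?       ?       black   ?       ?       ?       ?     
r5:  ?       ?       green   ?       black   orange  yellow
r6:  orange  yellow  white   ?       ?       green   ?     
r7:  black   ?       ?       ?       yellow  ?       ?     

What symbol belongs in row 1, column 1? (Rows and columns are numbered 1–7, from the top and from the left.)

yellow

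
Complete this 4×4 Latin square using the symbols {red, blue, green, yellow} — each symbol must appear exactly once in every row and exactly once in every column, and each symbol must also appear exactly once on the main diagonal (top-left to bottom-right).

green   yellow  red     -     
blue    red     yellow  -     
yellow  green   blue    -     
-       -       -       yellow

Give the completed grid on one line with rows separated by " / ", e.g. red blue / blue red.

green yellow red blue / blue red yellow green / yellow green blue red / red blue green yellow

Cell (r1,c4): row 1 has {red,green,yellow}; column 4 has {yellow} → blue.
Cell (r2,c4): row 2 has {red,blue,yellow}; column 4 has {blue,yellow} → green.
Cell (r3,c4): row 3 has {blue,green,yellow}; column 4 has {blue,green,yellow} → red.
Cell (r4,c1): row 4 has {yellow}; column 1 has {blue,green,yellow} → red.
Cell (r4,c2): row 4 has {red,yellow}; column 2 has {red,green,yellow} → blue.
Cell (r4,c3): row 4 has {red,blue,yellow}; column 3 has {red,blue,yellow} → green.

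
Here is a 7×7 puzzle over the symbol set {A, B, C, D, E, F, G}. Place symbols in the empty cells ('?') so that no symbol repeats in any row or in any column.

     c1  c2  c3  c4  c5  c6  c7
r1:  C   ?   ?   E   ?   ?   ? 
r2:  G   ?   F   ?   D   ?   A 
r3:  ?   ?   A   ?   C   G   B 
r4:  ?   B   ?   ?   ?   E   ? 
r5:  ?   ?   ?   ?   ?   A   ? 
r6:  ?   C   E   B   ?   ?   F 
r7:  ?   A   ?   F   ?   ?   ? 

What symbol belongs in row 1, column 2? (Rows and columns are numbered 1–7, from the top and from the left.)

At row 2, column 2: row 2 has {A,D,F,G}; column 2 has {A,B,C}; that leaves E.
At row 2, column 4: row 2 has {A,D,E,F,G}; column 4 has {B,E,F}; that leaves C.
At row 2, column 6: row 2 has {A,C,D,E,F,G}; column 6 has {A,E,G}; that leaves B.
At row 3, column 4: row 3 has {A,B,C,G}; column 4 has {B,C,E,F}; that leaves D.
At row 5, column 4: row 5 has {A}; column 4 has {B,C,D,E,F}; that leaves G.
At row 6, column 6: row 6 has {B,C,E,F}; column 6 has {A,B,E,G}; that leaves D.
At row 7, column 6: row 7 has {A,F}; column 6 has {A,B,D,E,G}; that leaves C.
At row 1, column 6: row 1 has {C,E}; column 6 has {A,B,C,D,E,G}; that leaves F.
At row 3, column 2: row 3 has {A,B,C,D,G}; column 2 has {A,B,C,E}; that leaves F.
At row 4, column 4: row 4 has {B,E}; column 4 has {B,C,D,E,F,G}; that leaves A.
At row 5, column 2: row 5 has {A,G}; column 2 has {A,B,C,E,F}; that leaves D.
At row 6, column 1: row 6 has {B,C,D,E,F}; column 1 has {C,G}; that leaves A.
At row 6, column 5: row 6 has {A,B,C,D,E,F}; column 5 has {C,D}; that leaves G.
At row 1, column 2: row 1 has {C,E,F}; column 2 has {A,B,C,D,E,F}; that leaves G.

G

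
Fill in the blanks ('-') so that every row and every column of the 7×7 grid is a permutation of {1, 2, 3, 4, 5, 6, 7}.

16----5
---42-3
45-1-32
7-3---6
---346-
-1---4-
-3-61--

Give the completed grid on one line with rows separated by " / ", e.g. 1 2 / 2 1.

1 6 4 7 3 2 5 / 6 7 1 4 2 5 3 / 4 5 6 1 7 3 2 / 7 4 3 2 5 1 6 / 5 2 7 3 4 6 1 / 3 1 2 5 6 4 7 / 2 3 5 6 1 7 4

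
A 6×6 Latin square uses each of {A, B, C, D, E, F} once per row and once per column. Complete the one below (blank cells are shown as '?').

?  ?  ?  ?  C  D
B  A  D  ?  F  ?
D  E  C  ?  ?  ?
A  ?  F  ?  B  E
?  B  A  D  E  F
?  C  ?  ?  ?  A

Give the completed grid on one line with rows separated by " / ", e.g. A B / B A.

(r1,c2) = F
(r2,c6) = C
(r3,c5) = A
(r3,c6) = B
(r4,c2) = D
(r4,c4) = C
(r5,c1) = C
(r6,c5) = D
(r1,c1) = E
(r1,c3) = B
(r1,c4) = A
(r2,c4) = E
(r3,c4) = F
(r6,c1) = F
(r6,c3) = E
(r6,c4) = B

E F B A C D / B A D E F C / D E C F A B / A D F C B E / C B A D E F / F C E B D A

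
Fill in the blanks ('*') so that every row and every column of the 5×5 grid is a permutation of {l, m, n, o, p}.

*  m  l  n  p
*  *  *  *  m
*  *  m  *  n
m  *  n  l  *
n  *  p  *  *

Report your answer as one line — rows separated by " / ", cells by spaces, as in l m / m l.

Cell (r1,c1): row 1 has {l,m,n,p}; column 1 has {m,n} → o.
Cell (r2,c3): row 2 has {m}; column 3 has {l,m,n,p} → o.
Cell (r2,c4): row 2 has {m,o}; column 4 has {l,n} → p.
Cell (r3,c4): row 3 has {m,n}; column 4 has {l,n,p} → o.
Cell (r4,c5): row 4 has {l,m,n}; column 5 has {m,n,p} → o.
Cell (r5,c4): row 5 has {n,p}; column 4 has {l,n,o,p} → m.
Cell (r5,c5): row 5 has {m,n,p}; column 5 has {m,n,o,p} → l.
Cell (r2,c1): row 2 has {m,o,p}; column 1 has {m,n,o} → l.
Cell (r2,c2): row 2 has {l,m,o,p}; column 2 has {m} → n.
Cell (r3,c1): row 3 has {m,n,o}; column 1 has {l,m,n,o} → p.
Cell (r3,c2): row 3 has {m,n,o,p}; column 2 has {m,n} → l.
Cell (r4,c2): row 4 has {l,m,n,o}; column 2 has {l,m,n} → p.
Cell (r5,c2): row 5 has {l,m,n,p}; column 2 has {l,m,n,p} → o.

o m l n p / l n o p m / p l m o n / m p n l o / n o p m l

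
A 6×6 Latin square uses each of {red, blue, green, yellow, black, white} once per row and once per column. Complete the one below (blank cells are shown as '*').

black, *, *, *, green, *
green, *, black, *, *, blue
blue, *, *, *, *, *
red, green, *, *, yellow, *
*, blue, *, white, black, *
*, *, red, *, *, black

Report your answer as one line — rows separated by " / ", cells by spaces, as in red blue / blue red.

(r4,c6) = white
(r5,c1) = yellow
(r5,c3) = green
(r5,c6) = red
(r6,c1) = white
(r6,c2) = yellow
(r6,c5) = blue
(r1,c6) = yellow
(r3,c6) = green
(r4,c3) = blue
(r4,c4) = black
(r6,c4) = green
(r1,c3) = white
(r3,c3) = yellow
(r3,c4) = red
(r3,c5) = white
(r1,c2) = red
(r1,c4) = blue
(r2,c2) = white
(r2,c4) = yellow
(r2,c5) = red
(r3,c2) = black

black red white blue green yellow / green white black yellow red blue / blue black yellow red white green / red green blue black yellow white / yellow blue green white black red / white yellow red green blue black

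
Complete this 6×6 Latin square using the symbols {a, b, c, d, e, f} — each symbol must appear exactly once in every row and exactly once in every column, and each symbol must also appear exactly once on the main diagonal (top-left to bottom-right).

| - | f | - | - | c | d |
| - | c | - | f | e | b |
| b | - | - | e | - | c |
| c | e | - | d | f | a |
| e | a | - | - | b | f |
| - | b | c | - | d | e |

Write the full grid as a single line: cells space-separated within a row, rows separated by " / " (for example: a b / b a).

Cell (r1,c1): row 1 has {c,d,f}; column 1 has {b,c,e}; the diagonal has {b,c,d,e} → a.
Cell (r1,c4): row 1 has {a,c,d,f}; column 4 has {d,e,f} → b.
Cell (r2,c1): row 2 has {b,c,e,f}; column 1 has {a,b,c,e} → d.
Cell (r2,c3): row 2 has {b,c,d,e,f}; column 3 has {c} → a.
Cell (r3,c2): row 3 has {b,c,e}; column 2 has {a,b,c,e,f} → d.
Cell (r3,c3): row 3 has {b,c,d,e}; column 3 has {a,c}; the diagonal has {a,b,c,d,e} → f.
Cell (r3,c5): row 3 has {b,c,d,e,f}; column 5 has {b,c,d,e,f} → a.
Cell (r4,c3): row 4 has {a,c,d,e,f}; column 3 has {a,c,f} → b.
Cell (r5,c3): row 5 has {a,b,e,f}; column 3 has {a,b,c,f} → d.
Cell (r5,c4): row 5 has {a,b,d,e,f}; column 4 has {b,d,e,f} → c.
Cell (r6,c1): row 6 has {b,c,d,e}; column 1 has {a,b,c,d,e} → f.
Cell (r6,c4): row 6 has {b,c,d,e,f}; column 4 has {b,c,d,e,f} → a.
Cell (r1,c3): row 1 has {a,b,c,d,f}; column 3 has {a,b,c,d,f} → e.

a f e b c d / d c a f e b / b d f e a c / c e b d f a / e a d c b f / f b c a d e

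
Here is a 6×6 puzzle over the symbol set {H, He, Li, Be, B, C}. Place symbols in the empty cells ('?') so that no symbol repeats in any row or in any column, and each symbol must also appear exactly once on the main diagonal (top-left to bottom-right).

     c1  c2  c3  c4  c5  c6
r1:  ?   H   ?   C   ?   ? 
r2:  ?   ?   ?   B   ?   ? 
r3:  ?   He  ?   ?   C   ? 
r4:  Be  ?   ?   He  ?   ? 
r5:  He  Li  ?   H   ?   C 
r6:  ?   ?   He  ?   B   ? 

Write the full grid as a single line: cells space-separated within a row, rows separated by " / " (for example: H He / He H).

(r5,c5) = Be
(r2,c2) = C
(r4,c2) = B
(r5,c3) = B
(r6,c2) = Be
(r6,c4) = Li
(r6,c6) = H
(r3,c3) = Li
(r3,c4) = Be
(r3,c6) = B
(r4,c6) = Li
(r6,c1) = C
(r1,c1) = B
(r1,c3) = Be
(r1,c6) = He
(r2,c3) = H
(r2,c6) = Be
(r3,c1) = H
(r4,c3) = C
(r4,c5) = H
(r1,c5) = Li
(r2,c1) = Li
(r2,c5) = He

B H Be C Li He / Li C H B He Be / H He Li Be C B / Be B C He H Li / He Li B H Be C / C Be He Li B H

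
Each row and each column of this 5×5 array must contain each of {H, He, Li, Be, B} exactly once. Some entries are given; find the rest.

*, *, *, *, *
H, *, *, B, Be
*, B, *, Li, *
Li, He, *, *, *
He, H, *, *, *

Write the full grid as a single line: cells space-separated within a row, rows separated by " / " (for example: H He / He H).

B Be Li He H / H Li He B Be / Be B H Li He / Li He Be H B / He H B Be Li

(r2,c2) = Li
(r2,c3) = He
(r3,c1) = Be
(r3,c3) = H
(r3,c5) = He
(r5,c4) = Be
(r1,c1) = B
(r1,c2) = Be
(r1,c3) = Li
(r1,c5) = H
(r4,c4) = H
(r4,c5) = B
(r5,c3) = B
(r5,c5) = Li
(r1,c4) = He
(r4,c3) = Be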